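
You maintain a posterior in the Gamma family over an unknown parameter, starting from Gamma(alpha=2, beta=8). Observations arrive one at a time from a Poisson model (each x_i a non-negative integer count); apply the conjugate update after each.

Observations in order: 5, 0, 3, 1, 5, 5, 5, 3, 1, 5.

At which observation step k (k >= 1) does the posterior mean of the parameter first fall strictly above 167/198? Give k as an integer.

k = 3

obs 1: x=5 → posterior Gamma(7, 9)
obs 2: x=0 → posterior Gamma(7, 10)
obs 3: x=3 → posterior Gamma(10, 11)
obs 4: x=1 → posterior Gamma(11, 12)
obs 5: x=5 → posterior Gamma(16, 13)
obs 6: x=5 → posterior Gamma(21, 14)
obs 7: x=5 → posterior Gamma(26, 15)
obs 8: x=3 → posterior Gamma(29, 16)
obs 9: x=1 → posterior Gamma(30, 17)
obs 10: x=5 → posterior Gamma(35, 18)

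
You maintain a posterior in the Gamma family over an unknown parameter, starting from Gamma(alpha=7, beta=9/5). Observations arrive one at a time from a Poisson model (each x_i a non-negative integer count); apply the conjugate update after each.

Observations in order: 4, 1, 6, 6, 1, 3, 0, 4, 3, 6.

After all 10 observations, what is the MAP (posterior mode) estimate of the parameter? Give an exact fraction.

200/59

obs 1: x=4 → posterior Gamma(11, 14/5)
obs 2: x=1 → posterior Gamma(12, 19/5)
obs 3: x=6 → posterior Gamma(18, 24/5)
obs 4: x=6 → posterior Gamma(24, 29/5)
obs 5: x=1 → posterior Gamma(25, 34/5)
obs 6: x=3 → posterior Gamma(28, 39/5)
obs 7: x=0 → posterior Gamma(28, 44/5)
obs 8: x=4 → posterior Gamma(32, 49/5)
obs 9: x=3 → posterior Gamma(35, 54/5)
obs 10: x=6 → posterior Gamma(41, 59/5)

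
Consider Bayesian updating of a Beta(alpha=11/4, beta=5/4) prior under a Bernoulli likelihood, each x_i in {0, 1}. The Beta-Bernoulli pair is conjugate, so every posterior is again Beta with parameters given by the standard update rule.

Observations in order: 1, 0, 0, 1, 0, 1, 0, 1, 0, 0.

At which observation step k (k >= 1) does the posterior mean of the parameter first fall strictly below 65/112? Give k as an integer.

k = 3

obs 1: x=1 → posterior Beta(15/4, 5/4)
obs 2: x=0 → posterior Beta(15/4, 9/4)
obs 3: x=0 → posterior Beta(15/4, 13/4)
obs 4: x=1 → posterior Beta(19/4, 13/4)
obs 5: x=0 → posterior Beta(19/4, 17/4)
obs 6: x=1 → posterior Beta(23/4, 17/4)
obs 7: x=0 → posterior Beta(23/4, 21/4)
obs 8: x=1 → posterior Beta(27/4, 21/4)
obs 9: x=0 → posterior Beta(27/4, 25/4)
obs 10: x=0 → posterior Beta(27/4, 29/4)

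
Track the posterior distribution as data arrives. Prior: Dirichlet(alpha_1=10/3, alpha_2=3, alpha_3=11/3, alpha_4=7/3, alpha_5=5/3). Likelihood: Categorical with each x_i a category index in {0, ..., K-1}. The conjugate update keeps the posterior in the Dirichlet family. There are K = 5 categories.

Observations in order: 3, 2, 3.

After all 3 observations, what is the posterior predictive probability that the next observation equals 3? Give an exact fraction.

13/51

obs 1: x=3 → posterior Dirichlet(10/3, 3, 11/3, 10/3, 5/3)
obs 2: x=2 → posterior Dirichlet(10/3, 3, 14/3, 10/3, 5/3)
obs 3: x=3 → posterior Dirichlet(10/3, 3, 14/3, 13/3, 5/3)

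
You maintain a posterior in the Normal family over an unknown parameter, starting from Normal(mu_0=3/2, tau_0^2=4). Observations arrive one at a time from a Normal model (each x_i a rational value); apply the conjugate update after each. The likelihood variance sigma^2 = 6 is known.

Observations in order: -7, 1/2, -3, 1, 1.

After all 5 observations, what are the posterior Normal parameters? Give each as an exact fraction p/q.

obs 1: x=-7 → posterior Normal(-19/10, 12/5)
obs 2: x=1/2 → posterior Normal(-17/14, 12/7)
obs 3: x=-3 → posterior Normal(-29/18, 4/3)
obs 4: x=1 → posterior Normal(-25/22, 12/11)
obs 5: x=1 → posterior Normal(-21/26, 12/13)

mu_0=-21/26, tau_0^2=12/13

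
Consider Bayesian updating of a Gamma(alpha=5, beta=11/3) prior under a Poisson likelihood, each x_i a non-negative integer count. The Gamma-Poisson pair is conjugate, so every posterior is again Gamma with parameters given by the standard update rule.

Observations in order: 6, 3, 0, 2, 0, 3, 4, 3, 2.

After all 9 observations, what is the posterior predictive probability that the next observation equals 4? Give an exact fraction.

436770663237817643903489454582858511294463307939840/4065214023175683899921868126254722311886802750234881

obs 1: x=6 → posterior Gamma(11, 14/3)
obs 2: x=3 → posterior Gamma(14, 17/3)
obs 3: x=0 → posterior Gamma(14, 20/3)
obs 4: x=2 → posterior Gamma(16, 23/3)
obs 5: x=0 → posterior Gamma(16, 26/3)
obs 6: x=3 → posterior Gamma(19, 29/3)
obs 7: x=4 → posterior Gamma(23, 32/3)
obs 8: x=3 → posterior Gamma(26, 35/3)
obs 9: x=2 → posterior Gamma(28, 38/3)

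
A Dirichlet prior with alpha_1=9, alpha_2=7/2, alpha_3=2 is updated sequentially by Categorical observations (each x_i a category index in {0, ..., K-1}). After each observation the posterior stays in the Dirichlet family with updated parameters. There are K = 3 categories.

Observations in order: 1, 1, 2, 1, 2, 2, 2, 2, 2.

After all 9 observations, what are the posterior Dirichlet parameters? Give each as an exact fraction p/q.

alpha_1=9, alpha_2=13/2, alpha_3=8

obs 1: x=1 → posterior Dirichlet(9, 9/2, 2)
obs 2: x=1 → posterior Dirichlet(9, 11/2, 2)
obs 3: x=2 → posterior Dirichlet(9, 11/2, 3)
obs 4: x=1 → posterior Dirichlet(9, 13/2, 3)
obs 5: x=2 → posterior Dirichlet(9, 13/2, 4)
obs 6: x=2 → posterior Dirichlet(9, 13/2, 5)
obs 7: x=2 → posterior Dirichlet(9, 13/2, 6)
obs 8: x=2 → posterior Dirichlet(9, 13/2, 7)
obs 9: x=2 → posterior Dirichlet(9, 13/2, 8)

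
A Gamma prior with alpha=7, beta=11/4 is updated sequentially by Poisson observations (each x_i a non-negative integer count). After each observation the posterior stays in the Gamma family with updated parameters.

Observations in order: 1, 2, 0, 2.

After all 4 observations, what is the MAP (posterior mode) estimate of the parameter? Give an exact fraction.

44/27

obs 1: x=1 → posterior Gamma(8, 15/4)
obs 2: x=2 → posterior Gamma(10, 19/4)
obs 3: x=0 → posterior Gamma(10, 23/4)
obs 4: x=2 → posterior Gamma(12, 27/4)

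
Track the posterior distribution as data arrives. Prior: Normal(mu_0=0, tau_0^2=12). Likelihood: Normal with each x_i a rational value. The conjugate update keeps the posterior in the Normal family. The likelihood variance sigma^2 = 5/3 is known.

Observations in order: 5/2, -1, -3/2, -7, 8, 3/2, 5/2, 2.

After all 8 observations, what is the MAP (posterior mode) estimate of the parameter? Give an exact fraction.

obs 1: x=5/2 → posterior Normal(90/41, 60/41)
obs 2: x=-1 → posterior Normal(54/77, 60/77)
obs 3: x=-3/2 → posterior Normal(0, 60/113)
obs 4: x=-7 → posterior Normal(-252/149, 60/149)
obs 5: x=8 → posterior Normal(36/185, 12/37)
obs 6: x=3/2 → posterior Normal(90/221, 60/221)
obs 7: x=5/2 → posterior Normal(180/257, 60/257)
obs 8: x=2 → posterior Normal(252/293, 60/293)

252/293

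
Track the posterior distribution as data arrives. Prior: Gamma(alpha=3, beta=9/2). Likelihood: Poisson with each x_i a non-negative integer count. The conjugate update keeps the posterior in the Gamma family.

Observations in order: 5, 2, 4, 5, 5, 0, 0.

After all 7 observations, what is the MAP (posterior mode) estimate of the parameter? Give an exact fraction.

2

obs 1: x=5 → posterior Gamma(8, 11/2)
obs 2: x=2 → posterior Gamma(10, 13/2)
obs 3: x=4 → posterior Gamma(14, 15/2)
obs 4: x=5 → posterior Gamma(19, 17/2)
obs 5: x=5 → posterior Gamma(24, 19/2)
obs 6: x=0 → posterior Gamma(24, 21/2)
obs 7: x=0 → posterior Gamma(24, 23/2)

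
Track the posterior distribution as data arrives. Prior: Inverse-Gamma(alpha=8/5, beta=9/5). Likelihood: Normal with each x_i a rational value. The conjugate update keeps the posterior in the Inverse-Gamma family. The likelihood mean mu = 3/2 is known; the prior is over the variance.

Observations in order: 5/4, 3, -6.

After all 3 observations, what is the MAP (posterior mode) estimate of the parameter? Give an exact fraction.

4973/656

obs 1: x=5/4 → posterior Inverse-Gamma(21/10, 293/160)
obs 2: x=3 → posterior Inverse-Gamma(13/5, 473/160)
obs 3: x=-6 → posterior Inverse-Gamma(31/10, 4973/160)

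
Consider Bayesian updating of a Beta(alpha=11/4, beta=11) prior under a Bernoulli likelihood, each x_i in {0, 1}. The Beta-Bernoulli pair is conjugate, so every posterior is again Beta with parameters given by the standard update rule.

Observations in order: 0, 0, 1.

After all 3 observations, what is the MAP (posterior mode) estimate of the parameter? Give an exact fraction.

obs 1: x=0 → posterior Beta(11/4, 12)
obs 2: x=0 → posterior Beta(11/4, 13)
obs 3: x=1 → posterior Beta(15/4, 13)

11/59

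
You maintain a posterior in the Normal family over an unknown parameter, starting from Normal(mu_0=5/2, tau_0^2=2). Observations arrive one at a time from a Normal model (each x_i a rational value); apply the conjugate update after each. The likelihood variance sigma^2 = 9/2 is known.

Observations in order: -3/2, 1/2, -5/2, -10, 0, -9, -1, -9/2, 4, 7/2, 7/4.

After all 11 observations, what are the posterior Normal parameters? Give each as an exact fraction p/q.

mu_0=-105/106, tau_0^2=18/53

obs 1: x=-3/2 → posterior Normal(33/26, 18/13)
obs 2: x=1/2 → posterior Normal(37/34, 18/17)
obs 3: x=-5/2 → posterior Normal(17/42, 6/7)
obs 4: x=-10 → posterior Normal(-63/50, 18/25)
obs 5: x=0 → posterior Normal(-63/58, 18/29)
obs 6: x=-9 → posterior Normal(-45/22, 6/11)
obs 7: x=-1 → posterior Normal(-143/74, 18/37)
obs 8: x=-9/2 → posterior Normal(-179/82, 18/41)
obs 9: x=4 → posterior Normal(-49/30, 2/5)
obs 10: x=7/2 → posterior Normal(-17/14, 18/49)
obs 11: x=7/4 → posterior Normal(-105/106, 18/53)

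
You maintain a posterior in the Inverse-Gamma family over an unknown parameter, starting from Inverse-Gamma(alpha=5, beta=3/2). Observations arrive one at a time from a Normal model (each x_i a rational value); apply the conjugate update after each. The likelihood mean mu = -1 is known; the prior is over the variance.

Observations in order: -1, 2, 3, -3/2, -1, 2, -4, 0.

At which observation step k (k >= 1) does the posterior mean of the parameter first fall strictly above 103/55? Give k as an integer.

k = 3

obs 1: x=-1 → posterior Inverse-Gamma(11/2, 3/2)
obs 2: x=2 → posterior Inverse-Gamma(6, 6)
obs 3: x=3 → posterior Inverse-Gamma(13/2, 14)
obs 4: x=-3/2 → posterior Inverse-Gamma(7, 113/8)
obs 5: x=-1 → posterior Inverse-Gamma(15/2, 113/8)
obs 6: x=2 → posterior Inverse-Gamma(8, 149/8)
obs 7: x=-4 → posterior Inverse-Gamma(17/2, 185/8)
obs 8: x=0 → posterior Inverse-Gamma(9, 189/8)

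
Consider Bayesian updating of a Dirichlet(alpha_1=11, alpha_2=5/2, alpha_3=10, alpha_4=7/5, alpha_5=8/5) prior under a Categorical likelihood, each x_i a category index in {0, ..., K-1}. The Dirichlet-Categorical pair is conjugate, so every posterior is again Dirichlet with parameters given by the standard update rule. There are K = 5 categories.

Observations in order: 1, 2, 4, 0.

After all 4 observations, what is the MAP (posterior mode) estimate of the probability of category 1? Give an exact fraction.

5/51

obs 1: x=1 → posterior Dirichlet(11, 7/2, 10, 7/5, 8/5)
obs 2: x=2 → posterior Dirichlet(11, 7/2, 11, 7/5, 8/5)
obs 3: x=4 → posterior Dirichlet(11, 7/2, 11, 7/5, 13/5)
obs 4: x=0 → posterior Dirichlet(12, 7/2, 11, 7/5, 13/5)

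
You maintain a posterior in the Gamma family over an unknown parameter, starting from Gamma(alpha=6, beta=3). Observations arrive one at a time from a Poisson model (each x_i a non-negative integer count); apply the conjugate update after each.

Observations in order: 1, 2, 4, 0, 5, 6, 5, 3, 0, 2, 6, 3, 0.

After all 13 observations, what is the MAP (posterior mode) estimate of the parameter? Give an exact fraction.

obs 1: x=1 → posterior Gamma(7, 4)
obs 2: x=2 → posterior Gamma(9, 5)
obs 3: x=4 → posterior Gamma(13, 6)
obs 4: x=0 → posterior Gamma(13, 7)
obs 5: x=5 → posterior Gamma(18, 8)
obs 6: x=6 → posterior Gamma(24, 9)
obs 7: x=5 → posterior Gamma(29, 10)
obs 8: x=3 → posterior Gamma(32, 11)
obs 9: x=0 → posterior Gamma(32, 12)
obs 10: x=2 → posterior Gamma(34, 13)
obs 11: x=6 → posterior Gamma(40, 14)
obs 12: x=3 → posterior Gamma(43, 15)
obs 13: x=0 → posterior Gamma(43, 16)

21/8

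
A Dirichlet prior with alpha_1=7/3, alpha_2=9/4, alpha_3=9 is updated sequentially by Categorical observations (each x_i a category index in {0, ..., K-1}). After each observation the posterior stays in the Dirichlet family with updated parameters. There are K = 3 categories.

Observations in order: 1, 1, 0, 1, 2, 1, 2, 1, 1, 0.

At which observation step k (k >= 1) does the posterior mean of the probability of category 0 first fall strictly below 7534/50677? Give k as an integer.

obs 1: x=1 → posterior Dirichlet(7/3, 13/4, 9)
obs 2: x=1 → posterior Dirichlet(7/3, 17/4, 9)
obs 3: x=0 → posterior Dirichlet(10/3, 17/4, 9)
obs 4: x=1 → posterior Dirichlet(10/3, 21/4, 9)
obs 5: x=2 → posterior Dirichlet(10/3, 21/4, 10)
obs 6: x=1 → posterior Dirichlet(10/3, 25/4, 10)
obs 7: x=2 → posterior Dirichlet(10/3, 25/4, 11)
obs 8: x=1 → posterior Dirichlet(10/3, 29/4, 11)
obs 9: x=1 → posterior Dirichlet(10/3, 33/4, 11)
obs 10: x=0 → posterior Dirichlet(13/3, 33/4, 11)

k = 9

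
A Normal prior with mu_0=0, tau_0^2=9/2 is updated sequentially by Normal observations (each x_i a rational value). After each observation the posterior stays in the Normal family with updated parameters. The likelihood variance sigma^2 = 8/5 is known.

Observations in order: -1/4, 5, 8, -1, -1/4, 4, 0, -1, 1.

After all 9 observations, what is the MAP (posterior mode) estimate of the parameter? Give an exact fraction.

obs 1: x=-1/4 → posterior Normal(-45/244, 72/61)
obs 2: x=5 → posterior Normal(855/424, 36/53)
obs 3: x=8 → posterior Normal(2295/604, 72/151)
obs 4: x=-1 → posterior Normal(2115/784, 18/49)
obs 5: x=-1/4 → posterior Normal(1035/482, 72/241)
obs 6: x=4 → posterior Normal(1395/572, 36/143)
obs 7: x=0 → posterior Normal(1395/662, 72/331)
obs 8: x=-1 → posterior Normal(1305/752, 9/47)
obs 9: x=1 → posterior Normal(1395/842, 72/421)

1395/842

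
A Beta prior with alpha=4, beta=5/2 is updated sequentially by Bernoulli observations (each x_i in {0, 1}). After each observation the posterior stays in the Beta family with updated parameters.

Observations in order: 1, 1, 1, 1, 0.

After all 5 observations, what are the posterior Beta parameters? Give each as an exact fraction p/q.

alpha=8, beta=7/2

obs 1: x=1 → posterior Beta(5, 5/2)
obs 2: x=1 → posterior Beta(6, 5/2)
obs 3: x=1 → posterior Beta(7, 5/2)
obs 4: x=1 → posterior Beta(8, 5/2)
obs 5: x=0 → posterior Beta(8, 7/2)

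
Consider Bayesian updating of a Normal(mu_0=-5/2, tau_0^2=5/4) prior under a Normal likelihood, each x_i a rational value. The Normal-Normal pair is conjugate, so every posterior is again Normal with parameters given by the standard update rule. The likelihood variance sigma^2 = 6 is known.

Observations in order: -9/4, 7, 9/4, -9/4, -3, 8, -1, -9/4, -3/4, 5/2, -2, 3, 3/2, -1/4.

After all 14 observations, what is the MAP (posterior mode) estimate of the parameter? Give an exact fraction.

-15/188

obs 1: x=-9/4 → posterior Normal(-285/116, 30/29)
obs 2: x=7 → posterior Normal(-145/136, 15/17)
obs 3: x=9/4 → posterior Normal(-25/39, 10/13)
obs 4: x=-9/4 → posterior Normal(-145/176, 15/22)
obs 5: x=-3 → posterior Normal(-205/196, 30/49)
obs 6: x=8 → posterior Normal(-5/24, 5/9)
obs 7: x=-1 → posterior Normal(-65/236, 30/59)
obs 8: x=-9/4 → posterior Normal(-55/128, 15/32)
obs 9: x=-3/4 → posterior Normal(-125/276, 10/23)
obs 10: x=5/2 → posterior Normal(-75/296, 15/37)
obs 11: x=-2 → posterior Normal(-115/316, 30/79)
obs 12: x=3 → posterior Normal(-55/336, 5/14)
obs 13: x=3/2 → posterior Normal(-25/356, 30/89)
obs 14: x=-1/4 → posterior Normal(-15/188, 15/47)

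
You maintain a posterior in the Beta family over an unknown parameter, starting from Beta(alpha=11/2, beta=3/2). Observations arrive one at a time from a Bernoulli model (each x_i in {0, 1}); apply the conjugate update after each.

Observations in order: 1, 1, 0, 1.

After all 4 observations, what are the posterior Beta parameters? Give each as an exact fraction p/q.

alpha=17/2, beta=5/2

obs 1: x=1 → posterior Beta(13/2, 3/2)
obs 2: x=1 → posterior Beta(15/2, 3/2)
obs 3: x=0 → posterior Beta(15/2, 5/2)
obs 4: x=1 → posterior Beta(17/2, 5/2)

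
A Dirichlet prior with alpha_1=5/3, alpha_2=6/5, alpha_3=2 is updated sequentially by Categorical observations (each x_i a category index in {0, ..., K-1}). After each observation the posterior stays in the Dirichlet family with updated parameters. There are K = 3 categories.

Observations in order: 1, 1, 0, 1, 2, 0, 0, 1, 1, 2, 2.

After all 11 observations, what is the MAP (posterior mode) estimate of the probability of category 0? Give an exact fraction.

55/193

obs 1: x=1 → posterior Dirichlet(5/3, 11/5, 2)
obs 2: x=1 → posterior Dirichlet(5/3, 16/5, 2)
obs 3: x=0 → posterior Dirichlet(8/3, 16/5, 2)
obs 4: x=1 → posterior Dirichlet(8/3, 21/5, 2)
obs 5: x=2 → posterior Dirichlet(8/3, 21/5, 3)
obs 6: x=0 → posterior Dirichlet(11/3, 21/5, 3)
obs 7: x=0 → posterior Dirichlet(14/3, 21/5, 3)
obs 8: x=1 → posterior Dirichlet(14/3, 26/5, 3)
obs 9: x=1 → posterior Dirichlet(14/3, 31/5, 3)
obs 10: x=2 → posterior Dirichlet(14/3, 31/5, 4)
obs 11: x=2 → posterior Dirichlet(14/3, 31/5, 5)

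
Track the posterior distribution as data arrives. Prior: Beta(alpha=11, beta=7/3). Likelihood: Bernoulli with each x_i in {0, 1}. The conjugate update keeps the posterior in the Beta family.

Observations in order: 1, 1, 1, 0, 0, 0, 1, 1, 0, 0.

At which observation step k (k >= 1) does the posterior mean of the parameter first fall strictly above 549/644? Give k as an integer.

obs 1: x=1 → posterior Beta(12, 7/3)
obs 2: x=1 → posterior Beta(13, 7/3)
obs 3: x=1 → posterior Beta(14, 7/3)
obs 4: x=0 → posterior Beta(14, 10/3)
obs 5: x=0 → posterior Beta(14, 13/3)
obs 6: x=0 → posterior Beta(14, 16/3)
obs 7: x=1 → posterior Beta(15, 16/3)
obs 8: x=1 → posterior Beta(16, 16/3)
obs 9: x=0 → posterior Beta(16, 19/3)
obs 10: x=0 → posterior Beta(16, 22/3)

k = 3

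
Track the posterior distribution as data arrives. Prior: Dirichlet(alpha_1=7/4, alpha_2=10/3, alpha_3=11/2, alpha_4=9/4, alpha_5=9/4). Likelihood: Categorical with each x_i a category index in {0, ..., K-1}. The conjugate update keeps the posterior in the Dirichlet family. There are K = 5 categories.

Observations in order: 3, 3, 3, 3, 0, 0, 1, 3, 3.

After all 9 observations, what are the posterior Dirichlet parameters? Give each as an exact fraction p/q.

alpha_1=15/4, alpha_2=13/3, alpha_3=11/2, alpha_4=33/4, alpha_5=9/4

obs 1: x=3 → posterior Dirichlet(7/4, 10/3, 11/2, 13/4, 9/4)
obs 2: x=3 → posterior Dirichlet(7/4, 10/3, 11/2, 17/4, 9/4)
obs 3: x=3 → posterior Dirichlet(7/4, 10/3, 11/2, 21/4, 9/4)
obs 4: x=3 → posterior Dirichlet(7/4, 10/3, 11/2, 25/4, 9/4)
obs 5: x=0 → posterior Dirichlet(11/4, 10/3, 11/2, 25/4, 9/4)
obs 6: x=0 → posterior Dirichlet(15/4, 10/3, 11/2, 25/4, 9/4)
obs 7: x=1 → posterior Dirichlet(15/4, 13/3, 11/2, 25/4, 9/4)
obs 8: x=3 → posterior Dirichlet(15/4, 13/3, 11/2, 29/4, 9/4)
obs 9: x=3 → posterior Dirichlet(15/4, 13/3, 11/2, 33/4, 9/4)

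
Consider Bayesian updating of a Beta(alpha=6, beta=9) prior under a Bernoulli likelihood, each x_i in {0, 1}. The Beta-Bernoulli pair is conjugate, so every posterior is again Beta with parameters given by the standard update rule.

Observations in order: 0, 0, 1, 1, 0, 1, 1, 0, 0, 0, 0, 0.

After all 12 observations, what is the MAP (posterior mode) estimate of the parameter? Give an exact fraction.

9/25

obs 1: x=0 → posterior Beta(6, 10)
obs 2: x=0 → posterior Beta(6, 11)
obs 3: x=1 → posterior Beta(7, 11)
obs 4: x=1 → posterior Beta(8, 11)
obs 5: x=0 → posterior Beta(8, 12)
obs 6: x=1 → posterior Beta(9, 12)
obs 7: x=1 → posterior Beta(10, 12)
obs 8: x=0 → posterior Beta(10, 13)
obs 9: x=0 → posterior Beta(10, 14)
obs 10: x=0 → posterior Beta(10, 15)
obs 11: x=0 → posterior Beta(10, 16)
obs 12: x=0 → posterior Beta(10, 17)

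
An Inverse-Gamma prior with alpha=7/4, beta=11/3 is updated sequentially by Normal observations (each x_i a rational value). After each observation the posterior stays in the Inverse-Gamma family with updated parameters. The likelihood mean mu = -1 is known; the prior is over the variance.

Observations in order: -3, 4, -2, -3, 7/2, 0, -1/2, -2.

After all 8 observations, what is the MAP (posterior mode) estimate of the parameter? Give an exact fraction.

obs 1: x=-3 → posterior Inverse-Gamma(9/4, 17/3)
obs 2: x=4 → posterior Inverse-Gamma(11/4, 109/6)
obs 3: x=-2 → posterior Inverse-Gamma(13/4, 56/3)
obs 4: x=-3 → posterior Inverse-Gamma(15/4, 62/3)
obs 5: x=7/2 → posterior Inverse-Gamma(17/4, 739/24)
obs 6: x=0 → posterior Inverse-Gamma(19/4, 751/24)
obs 7: x=-1/2 → posterior Inverse-Gamma(21/4, 377/12)
obs 8: x=-2 → posterior Inverse-Gamma(23/4, 383/12)

383/81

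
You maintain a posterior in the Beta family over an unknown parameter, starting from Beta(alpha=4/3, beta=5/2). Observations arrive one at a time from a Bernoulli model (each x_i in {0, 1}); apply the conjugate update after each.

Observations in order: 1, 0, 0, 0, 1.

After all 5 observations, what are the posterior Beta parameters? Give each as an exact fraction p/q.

obs 1: x=1 → posterior Beta(7/3, 5/2)
obs 2: x=0 → posterior Beta(7/3, 7/2)
obs 3: x=0 → posterior Beta(7/3, 9/2)
obs 4: x=0 → posterior Beta(7/3, 11/2)
obs 5: x=1 → posterior Beta(10/3, 11/2)

alpha=10/3, beta=11/2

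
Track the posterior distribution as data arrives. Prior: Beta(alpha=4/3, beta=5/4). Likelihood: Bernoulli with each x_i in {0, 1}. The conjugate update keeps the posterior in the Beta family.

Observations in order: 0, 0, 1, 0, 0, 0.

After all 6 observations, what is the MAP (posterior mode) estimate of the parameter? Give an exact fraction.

16/79

obs 1: x=0 → posterior Beta(4/3, 9/4)
obs 2: x=0 → posterior Beta(4/3, 13/4)
obs 3: x=1 → posterior Beta(7/3, 13/4)
obs 4: x=0 → posterior Beta(7/3, 17/4)
obs 5: x=0 → posterior Beta(7/3, 21/4)
obs 6: x=0 → posterior Beta(7/3, 25/4)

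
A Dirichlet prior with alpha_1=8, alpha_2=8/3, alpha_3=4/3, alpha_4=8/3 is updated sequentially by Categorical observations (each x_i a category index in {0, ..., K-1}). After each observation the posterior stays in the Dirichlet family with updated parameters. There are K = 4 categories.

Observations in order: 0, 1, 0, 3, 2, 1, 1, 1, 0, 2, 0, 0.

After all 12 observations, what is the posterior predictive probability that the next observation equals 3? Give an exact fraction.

11/80

obs 1: x=0 → posterior Dirichlet(9, 8/3, 4/3, 8/3)
obs 2: x=1 → posterior Dirichlet(9, 11/3, 4/3, 8/3)
obs 3: x=0 → posterior Dirichlet(10, 11/3, 4/3, 8/3)
obs 4: x=3 → posterior Dirichlet(10, 11/3, 4/3, 11/3)
obs 5: x=2 → posterior Dirichlet(10, 11/3, 7/3, 11/3)
obs 6: x=1 → posterior Dirichlet(10, 14/3, 7/3, 11/3)
obs 7: x=1 → posterior Dirichlet(10, 17/3, 7/3, 11/3)
obs 8: x=1 → posterior Dirichlet(10, 20/3, 7/3, 11/3)
obs 9: x=0 → posterior Dirichlet(11, 20/3, 7/3, 11/3)
obs 10: x=2 → posterior Dirichlet(11, 20/3, 10/3, 11/3)
obs 11: x=0 → posterior Dirichlet(12, 20/3, 10/3, 11/3)
obs 12: x=0 → posterior Dirichlet(13, 20/3, 10/3, 11/3)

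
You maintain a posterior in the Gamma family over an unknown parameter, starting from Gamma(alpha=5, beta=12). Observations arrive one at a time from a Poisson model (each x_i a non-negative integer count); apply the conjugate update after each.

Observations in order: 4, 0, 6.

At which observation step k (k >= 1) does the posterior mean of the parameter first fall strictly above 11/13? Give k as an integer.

k = 3

obs 1: x=4 → posterior Gamma(9, 13)
obs 2: x=0 → posterior Gamma(9, 14)
obs 3: x=6 → posterior Gamma(15, 15)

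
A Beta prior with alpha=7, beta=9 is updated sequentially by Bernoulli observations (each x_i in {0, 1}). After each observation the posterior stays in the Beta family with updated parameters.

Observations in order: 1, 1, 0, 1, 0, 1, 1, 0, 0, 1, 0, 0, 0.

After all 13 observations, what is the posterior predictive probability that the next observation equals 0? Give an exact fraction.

obs 1: x=1 → posterior Beta(8, 9)
obs 2: x=1 → posterior Beta(9, 9)
obs 3: x=0 → posterior Beta(9, 10)
obs 4: x=1 → posterior Beta(10, 10)
obs 5: x=0 → posterior Beta(10, 11)
obs 6: x=1 → posterior Beta(11, 11)
obs 7: x=1 → posterior Beta(12, 11)
obs 8: x=0 → posterior Beta(12, 12)
obs 9: x=0 → posterior Beta(12, 13)
obs 10: x=1 → posterior Beta(13, 13)
obs 11: x=0 → posterior Beta(13, 14)
obs 12: x=0 → posterior Beta(13, 15)
obs 13: x=0 → posterior Beta(13, 16)

16/29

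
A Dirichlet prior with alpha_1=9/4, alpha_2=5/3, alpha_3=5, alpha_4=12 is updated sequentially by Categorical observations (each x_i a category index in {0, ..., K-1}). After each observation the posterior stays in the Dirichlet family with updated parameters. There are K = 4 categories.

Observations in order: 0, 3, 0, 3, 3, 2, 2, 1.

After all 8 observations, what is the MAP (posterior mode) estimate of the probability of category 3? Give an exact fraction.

168/299

obs 1: x=0 → posterior Dirichlet(13/4, 5/3, 5, 12)
obs 2: x=3 → posterior Dirichlet(13/4, 5/3, 5, 13)
obs 3: x=0 → posterior Dirichlet(17/4, 5/3, 5, 13)
obs 4: x=3 → posterior Dirichlet(17/4, 5/3, 5, 14)
obs 5: x=3 → posterior Dirichlet(17/4, 5/3, 5, 15)
obs 6: x=2 → posterior Dirichlet(17/4, 5/3, 6, 15)
obs 7: x=2 → posterior Dirichlet(17/4, 5/3, 7, 15)
obs 8: x=1 → posterior Dirichlet(17/4, 8/3, 7, 15)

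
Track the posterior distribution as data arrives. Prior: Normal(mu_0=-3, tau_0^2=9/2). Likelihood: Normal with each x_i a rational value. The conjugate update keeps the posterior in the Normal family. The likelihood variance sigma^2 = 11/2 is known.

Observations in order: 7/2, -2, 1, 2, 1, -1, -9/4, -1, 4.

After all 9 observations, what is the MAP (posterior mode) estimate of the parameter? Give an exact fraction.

obs 1: x=7/2 → posterior Normal(-3/40, 99/40)
obs 2: x=-2 → posterior Normal(-39/58, 99/58)
obs 3: x=1 → posterior Normal(-21/76, 99/76)
obs 4: x=2 → posterior Normal(15/94, 99/94)
obs 5: x=1 → posterior Normal(33/112, 99/112)
obs 6: x=-1 → posterior Normal(3/26, 99/130)
obs 7: x=-9/4 → posterior Normal(-51/296, 99/148)
obs 8: x=-1 → posterior Normal(-87/332, 99/166)
obs 9: x=4 → posterior Normal(57/368, 99/184)

57/368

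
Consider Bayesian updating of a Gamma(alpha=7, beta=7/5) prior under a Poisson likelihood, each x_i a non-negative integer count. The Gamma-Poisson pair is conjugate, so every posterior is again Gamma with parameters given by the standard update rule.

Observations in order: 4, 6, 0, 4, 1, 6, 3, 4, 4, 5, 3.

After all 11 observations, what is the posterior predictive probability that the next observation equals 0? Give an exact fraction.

obs 1: x=4 → posterior Gamma(11, 12/5)
obs 2: x=6 → posterior Gamma(17, 17/5)
obs 3: x=0 → posterior Gamma(17, 22/5)
obs 4: x=4 → posterior Gamma(21, 27/5)
obs 5: x=1 → posterior Gamma(22, 32/5)
obs 6: x=6 → posterior Gamma(28, 37/5)
obs 7: x=3 → posterior Gamma(31, 42/5)
obs 8: x=4 → posterior Gamma(35, 47/5)
obs 9: x=4 → posterior Gamma(39, 52/5)
obs 10: x=5 → posterior Gamma(44, 57/5)
obs 11: x=3 → posterior Gamma(47, 62/5)

1747468703417885315752561049973641146578403613258235523169542829092212614758827819008/66913805084570123447558018091431659442943981023312607454084221003235794522457873706923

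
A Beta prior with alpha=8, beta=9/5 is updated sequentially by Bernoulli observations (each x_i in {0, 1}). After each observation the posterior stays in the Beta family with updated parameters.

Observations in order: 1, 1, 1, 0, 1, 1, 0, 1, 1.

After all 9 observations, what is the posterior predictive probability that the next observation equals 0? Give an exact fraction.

obs 1: x=1 → posterior Beta(9, 9/5)
obs 2: x=1 → posterior Beta(10, 9/5)
obs 3: x=1 → posterior Beta(11, 9/5)
obs 4: x=0 → posterior Beta(11, 14/5)
obs 5: x=1 → posterior Beta(12, 14/5)
obs 6: x=1 → posterior Beta(13, 14/5)
obs 7: x=0 → posterior Beta(13, 19/5)
obs 8: x=1 → posterior Beta(14, 19/5)
obs 9: x=1 → posterior Beta(15, 19/5)

19/94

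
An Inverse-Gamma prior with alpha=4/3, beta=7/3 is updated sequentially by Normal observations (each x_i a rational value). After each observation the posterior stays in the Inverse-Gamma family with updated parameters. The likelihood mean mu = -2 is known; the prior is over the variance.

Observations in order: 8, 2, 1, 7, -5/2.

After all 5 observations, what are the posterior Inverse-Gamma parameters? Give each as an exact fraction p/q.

alpha=23/6, beta=2531/24

obs 1: x=8 → posterior Inverse-Gamma(11/6, 157/3)
obs 2: x=2 → posterior Inverse-Gamma(7/3, 181/3)
obs 3: x=1 → posterior Inverse-Gamma(17/6, 389/6)
obs 4: x=7 → posterior Inverse-Gamma(10/3, 316/3)
obs 5: x=-5/2 → posterior Inverse-Gamma(23/6, 2531/24)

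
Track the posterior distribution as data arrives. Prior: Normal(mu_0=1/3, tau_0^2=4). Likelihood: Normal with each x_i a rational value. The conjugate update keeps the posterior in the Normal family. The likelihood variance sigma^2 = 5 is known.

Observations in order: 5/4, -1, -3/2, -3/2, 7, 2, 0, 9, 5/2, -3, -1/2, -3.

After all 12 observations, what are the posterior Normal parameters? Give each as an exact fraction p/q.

obs 1: x=5/4 → posterior Normal(20/27, 20/9)
obs 2: x=-1 → posterior Normal(8/39, 20/13)
obs 3: x=-3/2 → posterior Normal(-10/51, 20/17)
obs 4: x=-3/2 → posterior Normal(-4/9, 20/21)
obs 5: x=7 → posterior Normal(56/75, 4/5)
obs 6: x=2 → posterior Normal(80/87, 20/29)
obs 7: x=0 → posterior Normal(80/99, 20/33)
obs 8: x=9 → posterior Normal(188/111, 20/37)
obs 9: x=5/2 → posterior Normal(218/123, 20/41)
obs 10: x=-3 → posterior Normal(182/135, 4/9)
obs 11: x=-1/2 → posterior Normal(176/147, 20/49)
obs 12: x=-3 → posterior Normal(140/159, 20/53)

mu_0=140/159, tau_0^2=20/53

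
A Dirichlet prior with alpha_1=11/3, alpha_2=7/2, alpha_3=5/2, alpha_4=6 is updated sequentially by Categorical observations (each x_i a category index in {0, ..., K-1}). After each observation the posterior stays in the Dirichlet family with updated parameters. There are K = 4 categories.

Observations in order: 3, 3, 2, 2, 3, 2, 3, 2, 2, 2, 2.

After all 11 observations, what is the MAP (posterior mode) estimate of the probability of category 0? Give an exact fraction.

2/17

obs 1: x=3 → posterior Dirichlet(11/3, 7/2, 5/2, 7)
obs 2: x=3 → posterior Dirichlet(11/3, 7/2, 5/2, 8)
obs 3: x=2 → posterior Dirichlet(11/3, 7/2, 7/2, 8)
obs 4: x=2 → posterior Dirichlet(11/3, 7/2, 9/2, 8)
obs 5: x=3 → posterior Dirichlet(11/3, 7/2, 9/2, 9)
obs 6: x=2 → posterior Dirichlet(11/3, 7/2, 11/2, 9)
obs 7: x=3 → posterior Dirichlet(11/3, 7/2, 11/2, 10)
obs 8: x=2 → posterior Dirichlet(11/3, 7/2, 13/2, 10)
obs 9: x=2 → posterior Dirichlet(11/3, 7/2, 15/2, 10)
obs 10: x=2 → posterior Dirichlet(11/3, 7/2, 17/2, 10)
obs 11: x=2 → posterior Dirichlet(11/3, 7/2, 19/2, 10)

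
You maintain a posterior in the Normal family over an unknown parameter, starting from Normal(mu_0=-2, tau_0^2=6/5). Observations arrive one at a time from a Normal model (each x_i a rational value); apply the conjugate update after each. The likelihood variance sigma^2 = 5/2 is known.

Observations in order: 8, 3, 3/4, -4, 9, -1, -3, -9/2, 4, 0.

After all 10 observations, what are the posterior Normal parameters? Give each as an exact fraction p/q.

obs 1: x=8 → posterior Normal(46/37, 30/37)
obs 2: x=3 → posterior Normal(82/49, 30/49)
obs 3: x=3/4 → posterior Normal(91/61, 30/61)
obs 4: x=-4 → posterior Normal(43/73, 30/73)
obs 5: x=9 → posterior Normal(151/85, 6/17)
obs 6: x=-1 → posterior Normal(139/97, 30/97)
obs 7: x=-3 → posterior Normal(103/109, 30/109)
obs 8: x=-9/2 → posterior Normal(49/121, 30/121)
obs 9: x=4 → posterior Normal(97/133, 30/133)
obs 10: x=0 → posterior Normal(97/145, 6/29)

mu_0=97/145, tau_0^2=6/29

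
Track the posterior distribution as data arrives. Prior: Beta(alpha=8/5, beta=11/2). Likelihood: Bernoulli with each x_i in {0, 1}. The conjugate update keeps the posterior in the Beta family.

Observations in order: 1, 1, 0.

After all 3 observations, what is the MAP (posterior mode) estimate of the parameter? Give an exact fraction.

26/81

obs 1: x=1 → posterior Beta(13/5, 11/2)
obs 2: x=1 → posterior Beta(18/5, 11/2)
obs 3: x=0 → posterior Beta(18/5, 13/2)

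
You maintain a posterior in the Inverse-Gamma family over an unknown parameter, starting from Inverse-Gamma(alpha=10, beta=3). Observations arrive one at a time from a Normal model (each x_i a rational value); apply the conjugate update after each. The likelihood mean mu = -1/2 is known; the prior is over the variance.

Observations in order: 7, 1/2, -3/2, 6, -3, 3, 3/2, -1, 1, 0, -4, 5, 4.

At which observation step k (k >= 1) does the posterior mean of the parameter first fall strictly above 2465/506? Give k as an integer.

k = 5

obs 1: x=7 → posterior Inverse-Gamma(21/2, 249/8)
obs 2: x=1/2 → posterior Inverse-Gamma(11, 253/8)
obs 3: x=-3/2 → posterior Inverse-Gamma(23/2, 257/8)
obs 4: x=6 → posterior Inverse-Gamma(12, 213/4)
obs 5: x=-3 → posterior Inverse-Gamma(25/2, 451/8)
obs 6: x=3 → posterior Inverse-Gamma(13, 125/2)
obs 7: x=3/2 → posterior Inverse-Gamma(27/2, 129/2)
obs 8: x=-1 → posterior Inverse-Gamma(14, 517/8)
obs 9: x=1 → posterior Inverse-Gamma(29/2, 263/4)
obs 10: x=0 → posterior Inverse-Gamma(15, 527/8)
obs 11: x=-4 → posterior Inverse-Gamma(31/2, 72)
obs 12: x=5 → posterior Inverse-Gamma(16, 697/8)
obs 13: x=4 → posterior Inverse-Gamma(33/2, 389/4)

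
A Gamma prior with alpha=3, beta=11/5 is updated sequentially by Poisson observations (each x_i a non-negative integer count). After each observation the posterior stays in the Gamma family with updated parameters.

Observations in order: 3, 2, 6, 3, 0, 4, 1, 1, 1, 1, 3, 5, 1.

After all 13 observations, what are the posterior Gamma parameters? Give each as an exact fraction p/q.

obs 1: x=3 → posterior Gamma(6, 16/5)
obs 2: x=2 → posterior Gamma(8, 21/5)
obs 3: x=6 → posterior Gamma(14, 26/5)
obs 4: x=3 → posterior Gamma(17, 31/5)
obs 5: x=0 → posterior Gamma(17, 36/5)
obs 6: x=4 → posterior Gamma(21, 41/5)
obs 7: x=1 → posterior Gamma(22, 46/5)
obs 8: x=1 → posterior Gamma(23, 51/5)
obs 9: x=1 → posterior Gamma(24, 56/5)
obs 10: x=1 → posterior Gamma(25, 61/5)
obs 11: x=3 → posterior Gamma(28, 66/5)
obs 12: x=5 → posterior Gamma(33, 71/5)
obs 13: x=1 → posterior Gamma(34, 76/5)

alpha=34, beta=76/5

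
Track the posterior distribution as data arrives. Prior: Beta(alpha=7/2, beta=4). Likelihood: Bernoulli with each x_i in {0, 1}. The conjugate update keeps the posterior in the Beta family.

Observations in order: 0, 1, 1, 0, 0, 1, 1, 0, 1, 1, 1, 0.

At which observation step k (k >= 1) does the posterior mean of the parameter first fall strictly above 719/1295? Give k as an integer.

obs 1: x=0 → posterior Beta(7/2, 5)
obs 2: x=1 → posterior Beta(9/2, 5)
obs 3: x=1 → posterior Beta(11/2, 5)
obs 4: x=0 → posterior Beta(11/2, 6)
obs 5: x=0 → posterior Beta(11/2, 7)
obs 6: x=1 → posterior Beta(13/2, 7)
obs 7: x=1 → posterior Beta(15/2, 7)
obs 8: x=0 → posterior Beta(15/2, 8)
obs 9: x=1 → posterior Beta(17/2, 8)
obs 10: x=1 → posterior Beta(19/2, 8)
obs 11: x=1 → posterior Beta(21/2, 8)
obs 12: x=0 → posterior Beta(21/2, 9)

k = 11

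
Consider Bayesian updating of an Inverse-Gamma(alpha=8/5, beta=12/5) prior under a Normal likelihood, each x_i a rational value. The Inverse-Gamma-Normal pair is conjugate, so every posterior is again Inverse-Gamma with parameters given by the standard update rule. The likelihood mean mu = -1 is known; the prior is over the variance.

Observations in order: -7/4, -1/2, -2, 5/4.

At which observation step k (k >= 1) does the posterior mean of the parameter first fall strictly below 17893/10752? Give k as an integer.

k = 3

obs 1: x=-7/4 → posterior Inverse-Gamma(21/10, 429/160)
obs 2: x=-1/2 → posterior Inverse-Gamma(13/5, 449/160)
obs 3: x=-2 → posterior Inverse-Gamma(31/10, 529/160)
obs 4: x=5/4 → posterior Inverse-Gamma(18/5, 467/80)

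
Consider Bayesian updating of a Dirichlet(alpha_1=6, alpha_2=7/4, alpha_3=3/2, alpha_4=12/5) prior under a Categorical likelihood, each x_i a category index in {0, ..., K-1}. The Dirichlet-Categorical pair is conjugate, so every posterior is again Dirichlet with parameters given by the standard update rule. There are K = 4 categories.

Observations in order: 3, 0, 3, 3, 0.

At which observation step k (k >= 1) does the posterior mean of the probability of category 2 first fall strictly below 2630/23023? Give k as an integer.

k = 2

obs 1: x=3 → posterior Dirichlet(6, 7/4, 3/2, 17/5)
obs 2: x=0 → posterior Dirichlet(7, 7/4, 3/2, 17/5)
obs 3: x=3 → posterior Dirichlet(7, 7/4, 3/2, 22/5)
obs 4: x=3 → posterior Dirichlet(7, 7/4, 3/2, 27/5)
obs 5: x=0 → posterior Dirichlet(8, 7/4, 3/2, 27/5)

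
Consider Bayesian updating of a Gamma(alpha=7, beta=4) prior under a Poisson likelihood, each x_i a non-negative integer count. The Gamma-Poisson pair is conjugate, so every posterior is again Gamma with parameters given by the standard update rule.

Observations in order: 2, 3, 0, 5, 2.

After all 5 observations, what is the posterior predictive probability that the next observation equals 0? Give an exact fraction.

1350851717672992089/10000000000000000000

obs 1: x=2 → posterior Gamma(9, 5)
obs 2: x=3 → posterior Gamma(12, 6)
obs 3: x=0 → posterior Gamma(12, 7)
obs 4: x=5 → posterior Gamma(17, 8)
obs 5: x=2 → posterior Gamma(19, 9)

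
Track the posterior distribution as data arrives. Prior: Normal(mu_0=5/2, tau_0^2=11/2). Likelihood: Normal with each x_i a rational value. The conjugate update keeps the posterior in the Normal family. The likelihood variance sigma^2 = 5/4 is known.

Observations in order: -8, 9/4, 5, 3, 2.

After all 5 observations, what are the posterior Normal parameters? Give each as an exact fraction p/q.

obs 1: x=-8 → posterior Normal(-109/18, 55/54)
obs 2: x=9/4 → posterior Normal(-114/49, 55/98)
obs 3: x=5 → posterior Normal(-4/71, 55/142)
obs 4: x=3 → posterior Normal(2/3, 55/186)
obs 5: x=2 → posterior Normal(106/115, 11/46)

mu_0=106/115, tau_0^2=11/46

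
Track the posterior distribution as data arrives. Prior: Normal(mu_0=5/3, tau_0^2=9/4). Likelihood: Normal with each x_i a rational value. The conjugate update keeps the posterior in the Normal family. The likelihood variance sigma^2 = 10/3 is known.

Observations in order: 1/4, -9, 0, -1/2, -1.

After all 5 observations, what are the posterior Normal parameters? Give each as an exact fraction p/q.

mu_0=-2521/2100, tau_0^2=18/35

obs 1: x=1/4 → posterior Normal(881/804, 90/67)
obs 2: x=-9 → posterior Normal(-2035/1128, 45/47)
obs 3: x=0 → posterior Normal(-185/132, 90/121)
obs 4: x=-1/2 → posterior Normal(-2197/1776, 45/74)
obs 5: x=-1 → posterior Normal(-2521/2100, 18/35)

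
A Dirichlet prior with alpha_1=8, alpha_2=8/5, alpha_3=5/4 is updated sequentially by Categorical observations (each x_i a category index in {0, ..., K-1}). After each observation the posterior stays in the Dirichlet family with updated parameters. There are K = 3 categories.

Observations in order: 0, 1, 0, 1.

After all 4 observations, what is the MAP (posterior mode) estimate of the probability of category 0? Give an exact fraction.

obs 1: x=0 → posterior Dirichlet(9, 8/5, 5/4)
obs 2: x=1 → posterior Dirichlet(9, 13/5, 5/4)
obs 3: x=0 → posterior Dirichlet(10, 13/5, 5/4)
obs 4: x=1 → posterior Dirichlet(10, 18/5, 5/4)

60/79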